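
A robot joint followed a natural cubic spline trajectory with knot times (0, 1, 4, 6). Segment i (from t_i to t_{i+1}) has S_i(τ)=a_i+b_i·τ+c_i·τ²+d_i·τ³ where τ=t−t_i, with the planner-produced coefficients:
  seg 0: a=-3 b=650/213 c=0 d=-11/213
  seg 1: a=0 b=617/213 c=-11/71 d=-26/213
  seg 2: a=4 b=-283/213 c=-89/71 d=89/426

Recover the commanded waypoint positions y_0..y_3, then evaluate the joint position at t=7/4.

y_0=-3 y_1=0 y_2=4 y_3=-2
S(7/4) = 4621/2272

y_0 = S_0(0) = a_0 = -3
y_1 = S_1(0) = a_1 = 0
y_2 = S_2(0) = a_2 = 4
y_3 = S_2(2) = -2
t_q=7/4 is in segment 1 (τ=3/4); S_1(τ)=4621/2272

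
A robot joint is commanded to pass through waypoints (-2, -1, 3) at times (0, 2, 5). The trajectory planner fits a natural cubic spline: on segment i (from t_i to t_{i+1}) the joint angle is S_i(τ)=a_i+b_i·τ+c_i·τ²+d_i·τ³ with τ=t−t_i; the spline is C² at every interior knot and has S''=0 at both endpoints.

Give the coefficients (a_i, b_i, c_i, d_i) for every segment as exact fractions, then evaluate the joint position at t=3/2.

  seg 0: a=-2 b=1/3 c=0 d=1/24
  seg 1: a=-1 b=5/6 c=1/4 d=-1/36
S(3/2) = -87/64

Δ: Δ0=1/2, Δ1=4/3
row 1: diag=10, rhs=5; c'=3/10, d'=1/2
back: M1=1/2
M: M0=0, M1=1/2, M2=0
seg 0: a=-2, c=M0/2=0, d=(M1−M0)/(6·2)=1/24, b=Δ0−h0·(2M0+M1)/6=1/3
seg 1: a=-1, c=M1/2=1/4, d=(M2−M1)/(6·3)=-1/36, b=Δ1−h1·(2M1+M2)/6=5/6
t_q=3/2 → seg 0, τ=3/2; S=-2+1/3·τ+0·τ²+1/24·τ³=-87/64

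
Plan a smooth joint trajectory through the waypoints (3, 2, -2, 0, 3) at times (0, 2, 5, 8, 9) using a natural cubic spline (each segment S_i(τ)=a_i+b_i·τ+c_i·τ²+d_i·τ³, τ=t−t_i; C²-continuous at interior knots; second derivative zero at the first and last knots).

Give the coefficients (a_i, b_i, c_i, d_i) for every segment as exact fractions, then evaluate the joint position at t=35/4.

  seg 0: a=3 b=-100/399 c=0 d=-199/3192
  seg 1: a=2 b=-797/798 c=-199/532 d=419/4788
  seg 2: a=-2 b=-1405/1596 c=55/133 d=163/4788
  seg 3: a=0 b=2011/798 c=383/532 d=-383/1596
S(35/4) = 74693/34048

Δ: Δ0=-1/2, Δ1=-4/3, Δ2=2/3, Δ3=3
row 1: diag=10, rhs=-5; c'=3/10, d'=-1/2
row 2: denom=12−3·3/10=111/10; d'=(12−3·-1/2)/(111/10)=45/37
row 3: denom=8−3·10/37=266/37; d'=(14−3·45/37)/(266/37)=383/266
back: M3=383/266
back: M2=45/37−10/37·383/266=110/133
back: M1=-1/2−3/10·110/133=-199/266
M: M0=0, M1=-199/266, M2=110/133, M3=383/266, M4=0
seg 0: a=3, c=M0/2=0, d=(M1−M0)/(6·2)=-199/3192, b=Δ0−h0·(2M0+M1)/6=-100/399
seg 1: a=2, c=M1/2=-199/532, d=(M2−M1)/(6·3)=419/4788, b=Δ1−h1·(2M1+M2)/6=-797/798
seg 2: a=-2, c=M2/2=55/133, d=(M3−M2)/(6·3)=163/4788, b=Δ2−h2·(2M2+M3)/6=-1405/1596
seg 3: a=0, c=M3/2=383/532, d=(M4−M3)/(6·1)=-383/1596, b=Δ3−h3·(2M3+M4)/6=2011/798
t_q=35/4 → seg 3, τ=3/4; S=0+2011/798·τ+383/532·τ²+-383/1596·τ³=74693/34048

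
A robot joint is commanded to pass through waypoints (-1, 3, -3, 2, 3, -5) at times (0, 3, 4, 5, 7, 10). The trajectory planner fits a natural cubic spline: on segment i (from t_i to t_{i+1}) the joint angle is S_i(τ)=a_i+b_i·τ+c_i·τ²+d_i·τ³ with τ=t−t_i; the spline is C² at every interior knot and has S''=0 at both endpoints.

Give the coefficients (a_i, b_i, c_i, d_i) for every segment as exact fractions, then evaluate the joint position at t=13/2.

Δ: Δ0=4/3, Δ1=-6, Δ2=5, Δ3=1/2, Δ4=-8/3
row 1: diag=8, rhs=-44; c'=1/8, d'=-11/2
row 2: denom=4−1·1/8=31/8; d'=(66−1·-11/2)/(31/8)=572/31
row 3: denom=6−1·8/31=178/31; d'=(-27−1·572/31)/(178/31)=-1409/178
row 4: denom=10−2·31/89=828/89; d'=(-19−2·-1409/178)/(828/89)=-47/138
back: M4=-47/138
back: M3=-1409/178−31/89·-47/138=-538/69
back: M2=572/31−8/31·-538/69=1412/69
back: M1=-11/2−1/8·1412/69=-556/69
M: M0=0, M1=-556/69, M2=1412/69, M3=-538/69, M4=-47/138, M5=0
seg 0: a=-1, c=M0/2=0, d=(M1−M0)/(6·3)=-278/621, b=Δ0−h0·(2M0+M1)/6=370/69
seg 1: a=3, c=M1/2=-278/69, d=(M2−M1)/(6·1)=328/69, b=Δ1−h1·(2M1+M2)/6=-464/69
seg 2: a=-3, c=M2/2=706/69, d=(M3−M2)/(6·1)=-325/69, b=Δ2−h2·(2M2+M3)/6=-12/23
seg 3: a=2, c=M3/2=-269/69, d=(M4−M3)/(6·2)=343/552, b=Δ3−h3·(2M3+M4)/6=401/69
seg 4: a=3, c=M4/2=-47/276, d=(M5−M4)/(6·3)=47/2484, b=Δ4−h4·(2M4+M5)/6=-107/46
t_q=13/2 → seg 3, τ=3/2; S=2+401/69·τ+-269/69·τ²+343/552·τ³=5951/1472

  seg 0: a=-1 b=370/69 c=0 d=-278/621
  seg 1: a=3 b=-464/69 c=-278/69 d=328/69
  seg 2: a=-3 b=-12/23 c=706/69 d=-325/69
  seg 3: a=2 b=401/69 c=-269/69 d=343/552
  seg 4: a=3 b=-107/46 c=-47/276 d=47/2484
S(13/2) = 5951/1472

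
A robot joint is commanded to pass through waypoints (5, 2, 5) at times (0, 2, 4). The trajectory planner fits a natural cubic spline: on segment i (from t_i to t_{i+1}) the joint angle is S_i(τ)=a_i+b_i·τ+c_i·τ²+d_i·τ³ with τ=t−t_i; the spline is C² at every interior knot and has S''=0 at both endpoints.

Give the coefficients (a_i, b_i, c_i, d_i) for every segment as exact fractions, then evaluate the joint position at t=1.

Δ: Δ0=-3/2, Δ1=3/2
row 1: diag=8, rhs=18; c'=1/4, d'=9/4
back: M1=9/4
M: M0=0, M1=9/4, M2=0
seg 0: a=5, c=M0/2=0, d=(M1−M0)/(6·2)=3/16, b=Δ0−h0·(2M0+M1)/6=-9/4
seg 1: a=2, c=M1/2=9/8, d=(M2−M1)/(6·2)=-3/16, b=Δ1−h1·(2M1+M2)/6=0
t_q=1 → seg 0, τ=1; S=5+-9/4·τ+0·τ²+3/16·τ³=47/16

  seg 0: a=5 b=-9/4 c=0 d=3/16
  seg 1: a=2 b=0 c=9/8 d=-3/16
S(1) = 47/16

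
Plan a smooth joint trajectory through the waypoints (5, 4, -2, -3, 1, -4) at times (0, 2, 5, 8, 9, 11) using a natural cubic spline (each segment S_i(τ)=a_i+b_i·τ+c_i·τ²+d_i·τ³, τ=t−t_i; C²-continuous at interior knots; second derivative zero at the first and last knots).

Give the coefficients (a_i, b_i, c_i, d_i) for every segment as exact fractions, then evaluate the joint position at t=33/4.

  seg 0: a=5 b=-1847/9354 c=0 d=-1415/18708
  seg 1: a=4 b=-10337/9354 c=-1415/3118 d=2182/42093
  seg 2: a=-2 b=-22715/9354 c=119/9354 d=9620/42093
  seg 3: a=-3 b=35719/9354 c=6453/3118 d=-8831/4677
  seg 4: a=1 b=21451/9354 c=-11209/3118 d=11209/18708
S(33/4) = -194115/99776

Δ: Δ0=-1/2, Δ1=-2, Δ2=-1/3, Δ3=4, Δ4=-5/2
row 1: diag=10, rhs=-9; c'=3/10, d'=-9/10
row 2: denom=12−3·3/10=111/10; d'=(10−3·-9/10)/(111/10)=127/111
row 3: denom=8−3·10/37=266/37; d'=(26−3·127/111)/(266/37)=835/266
row 4: denom=6−1·37/266=1559/266; d'=(-39−1·835/266)/(1559/266)=-11209/1559
back: M4=-11209/1559
back: M3=835/266−37/266·-11209/1559=6453/1559
back: M2=127/111−10/37·6453/1559=119/4677
back: M1=-9/10−3/10·119/4677=-1415/1559
M: M0=0, M1=-1415/1559, M2=119/4677, M3=6453/1559, M4=-11209/1559, M5=0
seg 0: a=5, c=M0/2=0, d=(M1−M0)/(6·2)=-1415/18708, b=Δ0−h0·(2M0+M1)/6=-1847/9354
seg 1: a=4, c=M1/2=-1415/3118, d=(M2−M1)/(6·3)=2182/42093, b=Δ1−h1·(2M1+M2)/6=-10337/9354
seg 2: a=-2, c=M2/2=119/9354, d=(M3−M2)/(6·3)=9620/42093, b=Δ2−h2·(2M2+M3)/6=-22715/9354
seg 3: a=-3, c=M3/2=6453/3118, d=(M4−M3)/(6·1)=-8831/4677, b=Δ3−h3·(2M3+M4)/6=35719/9354
seg 4: a=1, c=M4/2=-11209/3118, d=(M5−M4)/(6·2)=11209/18708, b=Δ4−h4·(2M4+M5)/6=21451/9354
t_q=33/4 → seg 3, τ=1/4; S=-3+35719/9354·τ+6453/3118·τ²+-8831/4677·τ³=-194115/99776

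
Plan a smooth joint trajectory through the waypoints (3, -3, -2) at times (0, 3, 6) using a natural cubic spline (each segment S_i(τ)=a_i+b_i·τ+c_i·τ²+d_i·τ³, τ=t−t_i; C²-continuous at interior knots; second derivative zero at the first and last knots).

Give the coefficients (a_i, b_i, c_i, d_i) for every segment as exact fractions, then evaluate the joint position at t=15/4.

Δ: Δ0=-2, Δ1=1/3
row 1: diag=12, rhs=14; c'=1/4, d'=7/6
back: M1=7/6
M: M0=0, M1=7/6, M2=0
seg 0: a=3, c=M0/2=0, d=(M1−M0)/(6·3)=7/108, b=Δ0−h0·(2M0+M1)/6=-31/12
seg 1: a=-3, c=M1/2=7/12, d=(M2−M1)/(6·3)=-7/108, b=Δ1−h1·(2M1+M2)/6=-5/6
t_q=15/4 → seg 1, τ=3/4; S=-3+-5/6·τ+7/12·τ²+-7/108·τ³=-851/256

  seg 0: a=3 b=-31/12 c=0 d=7/108
  seg 1: a=-3 b=-5/6 c=7/12 d=-7/108
S(15/4) = -851/256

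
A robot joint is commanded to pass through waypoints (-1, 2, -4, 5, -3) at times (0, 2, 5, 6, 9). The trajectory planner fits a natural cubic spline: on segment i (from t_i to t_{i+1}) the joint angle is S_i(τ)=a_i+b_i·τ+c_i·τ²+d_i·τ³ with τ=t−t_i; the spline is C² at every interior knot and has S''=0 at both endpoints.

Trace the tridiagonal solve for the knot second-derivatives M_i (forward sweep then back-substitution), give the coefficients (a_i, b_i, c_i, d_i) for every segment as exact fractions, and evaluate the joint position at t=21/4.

  seg 0: a=-1 b=938/279 c=0 d=-1039/2232
  seg 1: a=2 b=-1241/558 c=-1039/372 d=9601/10044
  seg 2: a=-4 b=7619/1116 c=1621/279 d=-451/124
  seg 3: a=5 b=4205/558 c=-5693/1116 d=5693/10044
S(21/4) = -47305/23808

Δ: Δ0=3/2, Δ1=-2, Δ2=9, Δ3=-8/3
row 1: diag=10, rhs=-21; c'=3/10, d'=-21/10
row 2: denom=8−3·3/10=71/10; d'=(66−3·-21/10)/(71/10)=723/71
row 3: denom=8−1·10/71=558/71; d'=(-70−1·723/71)/(558/71)=-5693/558
back: M3=-5693/558
back: M2=723/71−10/71·-5693/558=3242/279
back: M1=-21/10−3/10·3242/279=-1039/186
M: M0=0, M1=-1039/186, M2=3242/279, M3=-5693/558, M4=0
seg 0: a=-1, c=M0/2=0, d=(M1−M0)/(6·2)=-1039/2232, b=Δ0−h0·(2M0+M1)/6=938/279
seg 1: a=2, c=M1/2=-1039/372, d=(M2−M1)/(6·3)=9601/10044, b=Δ1−h1·(2M1+M2)/6=-1241/558
seg 2: a=-4, c=M2/2=1621/279, d=(M3−M2)/(6·1)=-451/124, b=Δ2−h2·(2M2+M3)/6=7619/1116
seg 3: a=5, c=M3/2=-5693/1116, d=(M4−M3)/(6·3)=5693/10044, b=Δ3−h3·(2M3+M4)/6=4205/558
t_q=21/4 → seg 2, τ=1/4; S=-4+7619/1116·τ+1621/279·τ²+-451/124·τ³=-47305/23808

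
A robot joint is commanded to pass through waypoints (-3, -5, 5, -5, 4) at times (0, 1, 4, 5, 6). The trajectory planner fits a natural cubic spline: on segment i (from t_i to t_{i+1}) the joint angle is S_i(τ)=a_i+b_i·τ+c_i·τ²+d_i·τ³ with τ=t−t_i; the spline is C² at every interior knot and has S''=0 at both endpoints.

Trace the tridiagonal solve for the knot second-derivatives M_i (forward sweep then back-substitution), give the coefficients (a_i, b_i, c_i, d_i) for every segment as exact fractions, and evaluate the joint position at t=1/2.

  seg 0: a=-3 b=-2419/636 c=0 d=1147/636
  seg 1: a=-5 b=511/318 c=1147/212 d=-1025/636
  seg 2: a=5 b=-6007/636 c=-482/53 d=5431/636
  seg 3: a=-5 b=-641/318 c=3503/212 d=-3503/636
S(1/2) = -7931/1696

Δ: Δ0=-2, Δ1=10/3, Δ2=-10, Δ3=9
row 1: diag=8, rhs=32; c'=3/8, d'=4
row 2: denom=8−3·3/8=55/8; d'=(-80−3·4)/(55/8)=-736/55
row 3: denom=4−1·8/55=212/55; d'=(114−1·-736/55)/(212/55)=3503/106
back: M3=3503/106
back: M2=-736/55−8/55·3503/106=-964/53
back: M1=4−3/8·-964/53=1147/106
M: M0=0, M1=1147/106, M2=-964/53, M3=3503/106, M4=0
seg 0: a=-3, c=M0/2=0, d=(M1−M0)/(6·1)=1147/636, b=Δ0−h0·(2M0+M1)/6=-2419/636
seg 1: a=-5, c=M1/2=1147/212, d=(M2−M1)/(6·3)=-1025/636, b=Δ1−h1·(2M1+M2)/6=511/318
seg 2: a=5, c=M2/2=-482/53, d=(M3−M2)/(6·1)=5431/636, b=Δ2−h2·(2M2+M3)/6=-6007/636
seg 3: a=-5, c=M3/2=3503/212, d=(M4−M3)/(6·1)=-3503/636, b=Δ3−h3·(2M3+M4)/6=-641/318
t_q=1/2 → seg 0, τ=1/2; S=-3+-2419/636·τ+0·τ²+1147/636·τ³=-7931/1696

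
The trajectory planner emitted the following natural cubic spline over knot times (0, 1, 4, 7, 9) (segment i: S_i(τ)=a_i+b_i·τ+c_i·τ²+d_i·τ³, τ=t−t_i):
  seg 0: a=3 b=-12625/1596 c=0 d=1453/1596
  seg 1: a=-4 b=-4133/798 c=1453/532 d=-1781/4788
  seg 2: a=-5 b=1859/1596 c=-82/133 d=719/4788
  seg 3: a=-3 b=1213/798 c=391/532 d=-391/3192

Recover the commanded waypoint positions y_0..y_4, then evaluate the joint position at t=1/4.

y_0=3 y_1=-4 y_2=-5 y_3=-3 y_4=2
S(1/4) = 35295/34048

y_0 = S_0(0) = a_0 = 3
y_1 = S_1(0) = a_1 = -4
y_2 = S_2(0) = a_2 = -5
y_3 = S_3(0) = a_3 = -3
y_4 = S_3(2) = 2
t_q=1/4 is in segment 0 (τ=1/4); S_0(τ)=35295/34048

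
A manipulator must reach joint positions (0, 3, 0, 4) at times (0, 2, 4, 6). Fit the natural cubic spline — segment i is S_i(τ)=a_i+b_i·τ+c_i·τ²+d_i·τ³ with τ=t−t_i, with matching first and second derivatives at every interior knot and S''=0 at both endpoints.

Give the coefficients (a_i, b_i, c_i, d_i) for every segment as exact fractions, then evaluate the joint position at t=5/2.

  seg 0: a=0 b=38/15 c=0 d=-31/120
  seg 1: a=3 b=-17/30 c=-31/20 d=13/24
  seg 2: a=0 b=-4/15 c=17/10 d=-17/60
S(5/2) = 767/320

Δ: Δ0=3/2, Δ1=-3/2, Δ2=2
row 1: diag=8, rhs=-18; c'=1/4, d'=-9/4
row 2: denom=8−2·1/4=15/2; d'=(21−2·-9/4)/(15/2)=17/5
back: M2=17/5
back: M1=-9/4−1/4·17/5=-31/10
M: M0=0, M1=-31/10, M2=17/5, M3=0
seg 0: a=0, c=M0/2=0, d=(M1−M0)/(6·2)=-31/120, b=Δ0−h0·(2M0+M1)/6=38/15
seg 1: a=3, c=M1/2=-31/20, d=(M2−M1)/(6·2)=13/24, b=Δ1−h1·(2M1+M2)/6=-17/30
seg 2: a=0, c=M2/2=17/10, d=(M3−M2)/(6·2)=-17/60, b=Δ2−h2·(2M2+M3)/6=-4/15
t_q=5/2 → seg 1, τ=1/2; S=3+-17/30·τ+-31/20·τ²+13/24·τ³=767/320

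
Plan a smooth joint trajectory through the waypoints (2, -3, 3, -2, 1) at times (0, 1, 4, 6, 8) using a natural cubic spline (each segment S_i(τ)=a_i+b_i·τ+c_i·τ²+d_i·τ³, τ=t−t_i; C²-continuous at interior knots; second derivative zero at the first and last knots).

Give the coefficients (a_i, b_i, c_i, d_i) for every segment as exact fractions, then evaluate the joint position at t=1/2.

Δ: Δ0=-5, Δ1=2, Δ2=-5/2, Δ3=3/2
row 1: diag=8, rhs=42; c'=3/8, d'=21/4
row 2: denom=10−3·3/8=71/8; d'=(-27−3·21/4)/(71/8)=-342/71
row 3: denom=8−2·16/71=536/71; d'=(24−2·-342/71)/(536/71)=597/134
back: M3=597/134
back: M2=-342/71−16/71·597/134=-390/67
back: M1=21/4−3/8·-390/67=498/67
M: M0=0, M1=498/67, M2=-390/67, M3=597/134, M4=0
seg 0: a=2, c=M0/2=0, d=(M1−M0)/(6·1)=83/67, b=Δ0−h0·(2M0+M1)/6=-418/67
seg 1: a=-3, c=M1/2=249/67, d=(M2−M1)/(6·3)=-148/201, b=Δ1−h1·(2M1+M2)/6=-169/67
seg 2: a=3, c=M2/2=-195/67, d=(M3−M2)/(6·2)=459/536, b=Δ2−h2·(2M2+M3)/6=-7/67
seg 3: a=-2, c=M3/2=597/268, d=(M4−M3)/(6·2)=-199/536, b=Δ3−h3·(2M3+M4)/6=-197/134
t_q=1/2 → seg 0, τ=1/2; S=2+-418/67·τ+0·τ²+83/67·τ³=-517/536

  seg 0: a=2 b=-418/67 c=0 d=83/67
  seg 1: a=-3 b=-169/67 c=249/67 d=-148/201
  seg 2: a=3 b=-7/67 c=-195/67 d=459/536
  seg 3: a=-2 b=-197/134 c=597/268 d=-199/536
S(1/2) = -517/536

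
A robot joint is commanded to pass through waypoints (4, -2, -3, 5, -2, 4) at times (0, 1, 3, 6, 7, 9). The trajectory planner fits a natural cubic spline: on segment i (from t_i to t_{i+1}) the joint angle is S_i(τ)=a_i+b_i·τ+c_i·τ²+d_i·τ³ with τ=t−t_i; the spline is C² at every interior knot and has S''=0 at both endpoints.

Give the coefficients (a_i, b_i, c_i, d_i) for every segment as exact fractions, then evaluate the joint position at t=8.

Δ: Δ0=-6, Δ1=-1/2, Δ2=8/3, Δ3=-7, Δ4=3
row 1: diag=6, rhs=33; c'=1/3, d'=11/2
row 2: denom=10−2·1/3=28/3; d'=(19−2·11/2)/(28/3)=6/7
row 3: denom=8−3·9/28=197/28; d'=(-58−3·6/7)/(197/28)=-1696/197
row 4: denom=6−1·28/197=1154/197; d'=(60−1·-1696/197)/(1154/197)=6758/577
back: M4=6758/577
back: M3=-1696/197−28/197·6758/577=-5928/577
back: M2=6/7−9/28·-5928/577=2400/577
back: M1=11/2−1/3·2400/577=4747/1154
M: M0=0, M1=4747/1154, M2=2400/577, M3=-5928/577, M4=6758/577, M5=0
seg 0: a=4, c=M0/2=0, d=(M1−M0)/(6·1)=4747/6924, b=Δ0−h0·(2M0+M1)/6=-46291/6924
seg 1: a=-2, c=M1/2=4747/2308, d=(M2−M1)/(6·2)=53/13848, b=Δ1−h1·(2M1+M2)/6=-16025/3462
seg 2: a=-3, c=M2/2=1200/577, d=(M3−M2)/(6·3)=-1388/1731, b=Δ2−h2·(2M2+M3)/6=6308/1731
seg 3: a=5, c=M3/2=-2964/577, d=(M4−M3)/(6·1)=6343/1731, b=Δ3−h3·(2M3+M4)/6=-9568/1731
seg 4: a=-2, c=M4/2=3379/577, d=(M5−M4)/(6·2)=-3379/3462, b=Δ4−h4·(2M4+M5)/6=-8323/1731
t_q=8 → seg 4, τ=1; S=-2+-8323/1731·τ+3379/577·τ²+-3379/3462·τ³=-2225/1154

  seg 0: a=4 b=-46291/6924 c=0 d=4747/6924
  seg 1: a=-2 b=-16025/3462 c=4747/2308 d=53/13848
  seg 2: a=-3 b=6308/1731 c=1200/577 d=-1388/1731
  seg 3: a=5 b=-9568/1731 c=-2964/577 d=6343/1731
  seg 4: a=-2 b=-8323/1731 c=3379/577 d=-3379/3462
S(8) = -2225/1154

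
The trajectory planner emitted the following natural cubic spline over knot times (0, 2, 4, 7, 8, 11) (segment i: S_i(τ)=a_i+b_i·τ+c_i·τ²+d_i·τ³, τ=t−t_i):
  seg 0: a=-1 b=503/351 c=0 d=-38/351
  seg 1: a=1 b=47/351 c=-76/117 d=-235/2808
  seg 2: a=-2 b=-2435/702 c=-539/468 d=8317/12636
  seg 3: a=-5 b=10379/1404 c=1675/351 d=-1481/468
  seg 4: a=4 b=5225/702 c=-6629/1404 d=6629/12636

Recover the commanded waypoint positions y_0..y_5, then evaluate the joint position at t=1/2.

y_0 = S_0(0) = a_0 = -1
y_1 = S_1(0) = a_1 = 1
y_2 = S_2(0) = a_2 = -2
y_3 = S_3(0) = a_3 = -5
y_4 = S_4(0) = a_4 = 4
y_5 = S_4(3) = -2
t_q=1/2 is in segment 0 (τ=1/2); S_0(τ)=-139/468

y_0=-1 y_1=1 y_2=-2 y_3=-5 y_4=4 y_5=-2
S(1/2) = -139/468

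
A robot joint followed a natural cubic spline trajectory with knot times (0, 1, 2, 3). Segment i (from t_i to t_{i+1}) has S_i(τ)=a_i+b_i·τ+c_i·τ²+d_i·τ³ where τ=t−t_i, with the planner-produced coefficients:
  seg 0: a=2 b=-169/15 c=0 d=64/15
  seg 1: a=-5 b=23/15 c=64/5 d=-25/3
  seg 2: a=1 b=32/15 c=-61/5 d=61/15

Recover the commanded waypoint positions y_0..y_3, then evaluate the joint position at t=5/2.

y_0 = S_0(0) = a_0 = 2
y_1 = S_1(0) = a_1 = -5
y_2 = S_2(0) = a_2 = 1
y_3 = S_2(1) = -5
t_q=5/2 is in segment 2 (τ=1/2); S_2(τ)=-19/40

y_0=2 y_1=-5 y_2=1 y_3=-5
S(5/2) = -19/40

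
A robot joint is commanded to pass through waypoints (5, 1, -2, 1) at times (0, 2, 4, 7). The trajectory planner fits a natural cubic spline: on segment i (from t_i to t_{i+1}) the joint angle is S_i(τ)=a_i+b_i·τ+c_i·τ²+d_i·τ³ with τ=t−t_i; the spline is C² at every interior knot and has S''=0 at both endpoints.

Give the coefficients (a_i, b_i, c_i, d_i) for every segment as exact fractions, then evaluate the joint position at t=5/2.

Δ: Δ0=-2, Δ1=-3/2, Δ2=1
row 1: diag=8, rhs=3; c'=1/4, d'=3/8
row 2: denom=10−2·1/4=19/2; d'=(15−2·3/8)/(19/2)=3/2
back: M2=3/2
back: M1=3/8−1/4·3/2=0
M: M0=0, M1=0, M2=3/2, M3=0
seg 0: a=5, c=M0/2=0, d=(M1−M0)/(6·2)=0, b=Δ0−h0·(2M0+M1)/6=-2
seg 1: a=1, c=M1/2=0, d=(M2−M1)/(6·2)=1/8, b=Δ1−h1·(2M1+M2)/6=-2
seg 2: a=-2, c=M2/2=3/4, d=(M3−M2)/(6·3)=-1/12, b=Δ2−h2·(2M2+M3)/6=-1/2
t_q=5/2 → seg 1, τ=1/2; S=1+-2·τ+0·τ²+1/8·τ³=1/64

  seg 0: a=5 b=-2 c=0 d=0
  seg 1: a=1 b=-2 c=0 d=1/8
  seg 2: a=-2 b=-1/2 c=3/4 d=-1/12
S(5/2) = 1/64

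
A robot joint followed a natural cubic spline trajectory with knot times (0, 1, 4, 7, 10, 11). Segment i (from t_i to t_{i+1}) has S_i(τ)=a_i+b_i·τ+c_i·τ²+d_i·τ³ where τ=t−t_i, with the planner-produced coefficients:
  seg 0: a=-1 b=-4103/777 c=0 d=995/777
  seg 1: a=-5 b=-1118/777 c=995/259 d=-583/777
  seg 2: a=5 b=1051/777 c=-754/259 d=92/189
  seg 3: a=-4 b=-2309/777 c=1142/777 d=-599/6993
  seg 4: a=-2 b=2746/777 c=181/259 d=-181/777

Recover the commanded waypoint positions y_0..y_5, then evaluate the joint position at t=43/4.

y_0=-1 y_1=-5 y_2=5 y_3=-4 y_4=-2 y_5=2
S(43/4) = 15671/16576

y_0 = S_0(0) = a_0 = -1
y_1 = S_1(0) = a_1 = -5
y_2 = S_2(0) = a_2 = 5
y_3 = S_3(0) = a_3 = -4
y_4 = S_4(0) = a_4 = -2
y_5 = S_4(1) = 2
t_q=43/4 is in segment 4 (τ=3/4); S_4(τ)=15671/16576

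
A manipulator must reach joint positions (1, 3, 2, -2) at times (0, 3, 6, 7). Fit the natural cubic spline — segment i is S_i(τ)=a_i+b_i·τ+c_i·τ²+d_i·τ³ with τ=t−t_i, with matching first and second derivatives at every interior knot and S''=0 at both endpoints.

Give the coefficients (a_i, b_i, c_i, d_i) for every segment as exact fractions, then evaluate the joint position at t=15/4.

  seg 0: a=1 b=49/87 c=0 d=1/87
  seg 1: a=3 b=76/87 c=3/29 d=-44/261
  seg 2: a=2 b=-266/87 c=-41/29 d=41/87
S(15/4) = 845/232

Δ: Δ0=2/3, Δ1=-1/3, Δ2=-4
row 1: diag=12, rhs=-6; c'=1/4, d'=-1/2
row 2: denom=8−3·1/4=29/4; d'=(-22−3·-1/2)/(29/4)=-82/29
back: M2=-82/29
back: M1=-1/2−1/4·-82/29=6/29
M: M0=0, M1=6/29, M2=-82/29, M3=0
seg 0: a=1, c=M0/2=0, d=(M1−M0)/(6·3)=1/87, b=Δ0−h0·(2M0+M1)/6=49/87
seg 1: a=3, c=M1/2=3/29, d=(M2−M1)/(6·3)=-44/261, b=Δ1−h1·(2M1+M2)/6=76/87
seg 2: a=2, c=M2/2=-41/29, d=(M3−M2)/(6·1)=41/87, b=Δ2−h2·(2M2+M3)/6=-266/87
t_q=15/4 → seg 1, τ=3/4; S=3+76/87·τ+3/29·τ²+-44/261·τ³=845/232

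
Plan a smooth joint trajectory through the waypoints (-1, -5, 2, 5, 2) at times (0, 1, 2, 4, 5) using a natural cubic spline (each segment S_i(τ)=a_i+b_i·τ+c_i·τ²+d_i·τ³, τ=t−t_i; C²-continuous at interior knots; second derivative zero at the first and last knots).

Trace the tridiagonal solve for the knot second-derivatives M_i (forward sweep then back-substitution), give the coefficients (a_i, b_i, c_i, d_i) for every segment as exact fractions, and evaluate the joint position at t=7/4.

  seg 0: a=-1 b=-432/61 c=0 d=188/61
  seg 1: a=-5 b=132/61 c=564/61 d=-269/61
  seg 2: a=2 b=453/61 c=-243/61 d=249/488
  seg 3: a=5 b=-291/122 c=-225/244 d=75/244
S(7/4) = -143/3904

Δ: Δ0=-4, Δ1=7, Δ2=3/2, Δ3=-3
row 1: diag=4, rhs=66; c'=1/4, d'=33/2
row 2: denom=6−1·1/4=23/4; d'=(-33−1·33/2)/(23/4)=-198/23
row 3: denom=6−2·8/23=122/23; d'=(-27−2·-198/23)/(122/23)=-225/122
back: M3=-225/122
back: M2=-198/23−8/23·-225/122=-486/61
back: M1=33/2−1/4·-486/61=1128/61
M: M0=0, M1=1128/61, M2=-486/61, M3=-225/122, M4=0
seg 0: a=-1, c=M0/2=0, d=(M1−M0)/(6·1)=188/61, b=Δ0−h0·(2M0+M1)/6=-432/61
seg 1: a=-5, c=M1/2=564/61, d=(M2−M1)/(6·1)=-269/61, b=Δ1−h1·(2M1+M2)/6=132/61
seg 2: a=2, c=M2/2=-243/61, d=(M3−M2)/(6·2)=249/488, b=Δ2−h2·(2M2+M3)/6=453/61
seg 3: a=5, c=M3/2=-225/244, d=(M4−M3)/(6·1)=75/244, b=Δ3−h3·(2M3+M4)/6=-291/122
t_q=7/4 → seg 1, τ=3/4; S=-5+132/61·τ+564/61·τ²+-269/61·τ³=-143/3904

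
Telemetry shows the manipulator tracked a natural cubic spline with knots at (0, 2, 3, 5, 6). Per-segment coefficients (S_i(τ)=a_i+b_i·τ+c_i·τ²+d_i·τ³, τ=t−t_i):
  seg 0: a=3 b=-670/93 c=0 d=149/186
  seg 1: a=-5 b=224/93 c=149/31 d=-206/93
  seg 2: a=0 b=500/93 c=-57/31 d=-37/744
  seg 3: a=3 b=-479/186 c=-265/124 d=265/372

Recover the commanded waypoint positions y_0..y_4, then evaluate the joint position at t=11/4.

y_0 = S_0(0) = a_0 = 3
y_1 = S_1(0) = a_1 = -5
y_2 = S_2(0) = a_2 = 0
y_3 = S_3(0) = a_3 = 3
y_4 = S_3(1) = -1
t_q=11/4 is in segment 1 (τ=3/4); S_1(τ)=-1413/992

y_0=3 y_1=-5 y_2=0 y_3=3 y_4=-1
S(11/4) = -1413/992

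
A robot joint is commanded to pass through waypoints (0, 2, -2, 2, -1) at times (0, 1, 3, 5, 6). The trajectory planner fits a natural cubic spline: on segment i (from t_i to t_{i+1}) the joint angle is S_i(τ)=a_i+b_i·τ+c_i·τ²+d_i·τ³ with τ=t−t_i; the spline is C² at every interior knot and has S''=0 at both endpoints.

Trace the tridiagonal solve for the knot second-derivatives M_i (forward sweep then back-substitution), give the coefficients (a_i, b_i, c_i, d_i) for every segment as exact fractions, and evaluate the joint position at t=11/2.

  seg 0: a=0 b=181/60 c=0 d=-61/60
  seg 1: a=2 b=-1/30 c=-61/20 d=31/30
  seg 2: a=-2 b=1/6 c=63/20 d=-67/60
  seg 3: a=2 b=-19/30 c=-71/20 d=71/60
S(11/2) = 151/160

Δ: Δ0=2, Δ1=-2, Δ2=2, Δ3=-3
row 1: diag=6, rhs=-24; c'=1/3, d'=-4
row 2: denom=8−2·1/3=22/3; d'=(24−2·-4)/(22/3)=48/11
row 3: denom=6−2·3/11=60/11; d'=(-30−2·48/11)/(60/11)=-71/10
back: M3=-71/10
back: M2=48/11−3/11·-71/10=63/10
back: M1=-4−1/3·63/10=-61/10
M: M0=0, M1=-61/10, M2=63/10, M3=-71/10, M4=0
seg 0: a=0, c=M0/2=0, d=(M1−M0)/(6·1)=-61/60, b=Δ0−h0·(2M0+M1)/6=181/60
seg 1: a=2, c=M1/2=-61/20, d=(M2−M1)/(6·2)=31/30, b=Δ1−h1·(2M1+M2)/6=-1/30
seg 2: a=-2, c=M2/2=63/20, d=(M3−M2)/(6·2)=-67/60, b=Δ2−h2·(2M2+M3)/6=1/6
seg 3: a=2, c=M3/2=-71/20, d=(M4−M3)/(6·1)=71/60, b=Δ3−h3·(2M3+M4)/6=-19/30
t_q=11/2 → seg 3, τ=1/2; S=2+-19/30·τ+-71/20·τ²+71/60·τ³=151/160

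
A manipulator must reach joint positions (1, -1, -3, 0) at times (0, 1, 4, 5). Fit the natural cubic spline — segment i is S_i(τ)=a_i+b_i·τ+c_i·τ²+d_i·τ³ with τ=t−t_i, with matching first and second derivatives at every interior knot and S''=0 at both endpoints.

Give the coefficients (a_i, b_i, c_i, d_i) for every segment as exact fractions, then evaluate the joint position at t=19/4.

  seg 0: a=1 b=-329/165 c=0 d=-1/165
  seg 1: a=-1 b=-332/165 c=-1/55 d=7/45
  seg 2: a=-3 b=343/165 c=76/55 d=-76/165
S(19/4) = -151/176

Δ: Δ0=-2, Δ1=-2/3, Δ2=3
row 1: diag=8, rhs=8; c'=3/8, d'=1
row 2: denom=8−3·3/8=55/8; d'=(22−3·1)/(55/8)=152/55
back: M2=152/55
back: M1=1−3/8·152/55=-2/55
M: M0=0, M1=-2/55, M2=152/55, M3=0
seg 0: a=1, c=M0/2=0, d=(M1−M0)/(6·1)=-1/165, b=Δ0−h0·(2M0+M1)/6=-329/165
seg 1: a=-1, c=M1/2=-1/55, d=(M2−M1)/(6·3)=7/45, b=Δ1−h1·(2M1+M2)/6=-332/165
seg 2: a=-3, c=M2/2=76/55, d=(M3−M2)/(6·1)=-76/165, b=Δ2−h2·(2M2+M3)/6=343/165
t_q=19/4 → seg 2, τ=3/4; S=-3+343/165·τ+76/55·τ²+-76/165·τ³=-151/176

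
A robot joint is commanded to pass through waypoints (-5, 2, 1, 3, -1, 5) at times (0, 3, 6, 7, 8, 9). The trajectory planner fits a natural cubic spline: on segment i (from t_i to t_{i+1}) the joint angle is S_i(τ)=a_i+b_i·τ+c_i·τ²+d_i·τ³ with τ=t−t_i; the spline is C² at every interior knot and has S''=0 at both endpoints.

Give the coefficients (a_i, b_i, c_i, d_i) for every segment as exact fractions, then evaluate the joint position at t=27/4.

  seg 0: a=-5 b=1494/419 c=0 d=-1549/11313
  seg 1: a=2 b=-55/419 c=-1549/1257 d=4393/11313
  seg 2: a=1 b=1240/419 c=948/419 d=-1350/419
  seg 3: a=3 b=-914/419 c=-3102/419 d=2340/419
  seg 4: a=-1 b=-98/419 c=3918/419 d=-1306/419
S(27/4) = 42007/13408

Δ: Δ0=7/3, Δ1=-1/3, Δ2=2, Δ3=-4, Δ4=6
row 1: diag=12, rhs=-16; c'=1/4, d'=-4/3
row 2: denom=8−3·1/4=29/4; d'=(14−3·-4/3)/(29/4)=72/29
row 3: denom=4−1·4/29=112/29; d'=(-36−1·72/29)/(112/29)=-279/28
row 4: denom=4−1·29/112=419/112; d'=(60−1·-279/28)/(419/112)=7836/419
back: M4=7836/419
back: M3=-279/28−29/112·7836/419=-6204/419
back: M2=72/29−4/29·-6204/419=1896/419
back: M1=-4/3−1/4·1896/419=-3098/1257
M: M0=0, M1=-3098/1257, M2=1896/419, M3=-6204/419, M4=7836/419, M5=0
seg 0: a=-5, c=M0/2=0, d=(M1−M0)/(6·3)=-1549/11313, b=Δ0−h0·(2M0+M1)/6=1494/419
seg 1: a=2, c=M1/2=-1549/1257, d=(M2−M1)/(6·3)=4393/11313, b=Δ1−h1·(2M1+M2)/6=-55/419
seg 2: a=1, c=M2/2=948/419, d=(M3−M2)/(6·1)=-1350/419, b=Δ2−h2·(2M2+M3)/6=1240/419
seg 3: a=3, c=M3/2=-3102/419, d=(M4−M3)/(6·1)=2340/419, b=Δ3−h3·(2M3+M4)/6=-914/419
seg 4: a=-1, c=M4/2=3918/419, d=(M5−M4)/(6·1)=-1306/419, b=Δ4−h4·(2M4+M5)/6=-98/419
t_q=27/4 → seg 2, τ=3/4; S=1+1240/419·τ+948/419·τ²+-1350/419·τ³=42007/13408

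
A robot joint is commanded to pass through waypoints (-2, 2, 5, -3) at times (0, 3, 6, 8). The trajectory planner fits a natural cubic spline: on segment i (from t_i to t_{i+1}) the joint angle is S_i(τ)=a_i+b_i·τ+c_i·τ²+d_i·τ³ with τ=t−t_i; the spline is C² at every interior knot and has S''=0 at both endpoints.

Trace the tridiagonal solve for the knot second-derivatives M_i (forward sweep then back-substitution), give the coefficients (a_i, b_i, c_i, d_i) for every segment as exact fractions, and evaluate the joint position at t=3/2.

Δ: Δ0=4/3, Δ1=1, Δ2=-4
row 1: diag=12, rhs=-2; c'=1/4, d'=-1/6
row 2: denom=10−3·1/4=37/4; d'=(-30−3·-1/6)/(37/4)=-118/37
back: M2=-118/37
back: M1=-1/6−1/4·-118/37=70/111
M: M0=0, M1=70/111, M2=-118/37, M3=0
seg 0: a=-2, c=M0/2=0, d=(M1−M0)/(6·3)=35/999, b=Δ0−h0·(2M0+M1)/6=113/111
seg 1: a=2, c=M1/2=35/111, d=(M2−M1)/(6·3)=-212/999, b=Δ1−h1·(2M1+M2)/6=218/111
seg 2: a=5, c=M2/2=-59/37, d=(M3−M2)/(6·2)=59/222, b=Δ2−h2·(2M2+M3)/6=-208/111
t_q=3/2 → seg 0, τ=3/2; S=-2+113/111·τ+0·τ²+35/999·τ³=-105/296

  seg 0: a=-2 b=113/111 c=0 d=35/999
  seg 1: a=2 b=218/111 c=35/111 d=-212/999
  seg 2: a=5 b=-208/111 c=-59/37 d=59/222
S(3/2) = -105/296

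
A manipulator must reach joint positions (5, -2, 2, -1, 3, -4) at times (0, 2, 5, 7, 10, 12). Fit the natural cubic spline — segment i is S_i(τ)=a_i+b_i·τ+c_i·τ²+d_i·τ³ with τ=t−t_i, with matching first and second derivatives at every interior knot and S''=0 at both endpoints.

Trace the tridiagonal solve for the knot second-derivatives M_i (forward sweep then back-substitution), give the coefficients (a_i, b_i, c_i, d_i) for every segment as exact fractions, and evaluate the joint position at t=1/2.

  seg 0: a=5 b=-2057/426 c=0 d=283/852
  seg 1: a=-2 b=-359/426 c=283/142 d=-30/71
  seg 2: a=2 b=-125/426 c=-257/142 d=257/426
  seg 3: a=-1 b=-125/426 c=257/142 d=-30/71
  seg 4: a=3 b=-359/426 c=-283/142 d=283/852
S(1/2) = 5969/2272

Δ: Δ0=-7/2, Δ1=4/3, Δ2=-3/2, Δ3=4/3, Δ4=-7/2
row 1: diag=10, rhs=29; c'=3/10, d'=29/10
row 2: denom=10−3·3/10=91/10; d'=(-17−3·29/10)/(91/10)=-257/91
row 3: denom=10−2·20/91=870/91; d'=(17−2·-257/91)/(870/91)=687/290
row 4: denom=10−3·91/290=2627/290; d'=(-29−3·687/290)/(2627/290)=-283/71
back: M4=-283/71
back: M3=687/290−91/290·-283/71=257/71
back: M2=-257/91−20/91·257/71=-257/71
back: M1=29/10−3/10·-257/71=283/71
M: M0=0, M1=283/71, M2=-257/71, M3=257/71, M4=-283/71, M5=0
seg 0: a=5, c=M0/2=0, d=(M1−M0)/(6·2)=283/852, b=Δ0−h0·(2M0+M1)/6=-2057/426
seg 1: a=-2, c=M1/2=283/142, d=(M2−M1)/(6·3)=-30/71, b=Δ1−h1·(2M1+M2)/6=-359/426
seg 2: a=2, c=M2/2=-257/142, d=(M3−M2)/(6·2)=257/426, b=Δ2−h2·(2M2+M3)/6=-125/426
seg 3: a=-1, c=M3/2=257/142, d=(M4−M3)/(6·3)=-30/71, b=Δ3−h3·(2M3+M4)/6=-125/426
seg 4: a=3, c=M4/2=-283/142, d=(M5−M4)/(6·2)=283/852, b=Δ4−h4·(2M4+M5)/6=-359/426
t_q=1/2 → seg 0, τ=1/2; S=5+-2057/426·τ+0·τ²+283/852·τ³=5969/2272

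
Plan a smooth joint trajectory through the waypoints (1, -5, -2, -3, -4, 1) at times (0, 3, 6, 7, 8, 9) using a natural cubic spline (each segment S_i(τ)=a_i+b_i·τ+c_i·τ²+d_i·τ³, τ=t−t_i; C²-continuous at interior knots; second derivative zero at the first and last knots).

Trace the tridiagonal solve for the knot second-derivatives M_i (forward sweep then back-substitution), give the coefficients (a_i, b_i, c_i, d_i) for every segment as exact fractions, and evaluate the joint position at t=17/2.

  seg 0: a=1 b=-1258/419 c=0 d=140/1257
  seg 1: a=-5 b=2/419 c=420/419 d=-281/1257
  seg 2: a=-2 b=-7/419 c=-423/419 d=11/419
  seg 3: a=-3 b=-820/419 c=-390/419 d=791/419
  seg 4: a=-4 b=773/419 c=1983/419 d=-661/419
S(17/2) = -7011/3352

Δ: Δ0=-2, Δ1=1, Δ2=-1, Δ3=-1, Δ4=5
row 1: diag=12, rhs=18; c'=1/4, d'=3/2
row 2: denom=8−3·1/4=29/4; d'=(-12−3·3/2)/(29/4)=-66/29
row 3: denom=4−1·4/29=112/29; d'=(0−1·-66/29)/(112/29)=33/56
row 4: denom=4−1·29/112=419/112; d'=(36−1·33/56)/(419/112)=3966/419
back: M4=3966/419
back: M3=33/56−29/112·3966/419=-780/419
back: M2=-66/29−4/29·-780/419=-846/419
back: M1=3/2−1/4·-846/419=840/419
M: M0=0, M1=840/419, M2=-846/419, M3=-780/419, M4=3966/419, M5=0
seg 0: a=1, c=M0/2=0, d=(M1−M0)/(6·3)=140/1257, b=Δ0−h0·(2M0+M1)/6=-1258/419
seg 1: a=-5, c=M1/2=420/419, d=(M2−M1)/(6·3)=-281/1257, b=Δ1−h1·(2M1+M2)/6=2/419
seg 2: a=-2, c=M2/2=-423/419, d=(M3−M2)/(6·1)=11/419, b=Δ2−h2·(2M2+M3)/6=-7/419
seg 3: a=-3, c=M3/2=-390/419, d=(M4−M3)/(6·1)=791/419, b=Δ3−h3·(2M3+M4)/6=-820/419
seg 4: a=-4, c=M4/2=1983/419, d=(M5−M4)/(6·1)=-661/419, b=Δ4−h4·(2M4+M5)/6=773/419
t_q=17/2 → seg 4, τ=1/2; S=-4+773/419·τ+1983/419·τ²+-661/419·τ³=-7011/3352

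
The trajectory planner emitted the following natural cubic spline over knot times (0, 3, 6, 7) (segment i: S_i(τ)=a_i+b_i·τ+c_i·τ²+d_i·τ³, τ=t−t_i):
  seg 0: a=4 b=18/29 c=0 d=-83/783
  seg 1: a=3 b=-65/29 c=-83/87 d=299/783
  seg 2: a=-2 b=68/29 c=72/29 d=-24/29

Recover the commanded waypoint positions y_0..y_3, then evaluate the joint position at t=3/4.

y_0=4 y_1=3 y_2=-2 y_3=2
S(3/4) = 8205/1856

y_0 = S_0(0) = a_0 = 4
y_1 = S_1(0) = a_1 = 3
y_2 = S_2(0) = a_2 = -2
y_3 = S_2(1) = 2
t_q=3/4 is in segment 0 (τ=3/4); S_0(τ)=8205/1856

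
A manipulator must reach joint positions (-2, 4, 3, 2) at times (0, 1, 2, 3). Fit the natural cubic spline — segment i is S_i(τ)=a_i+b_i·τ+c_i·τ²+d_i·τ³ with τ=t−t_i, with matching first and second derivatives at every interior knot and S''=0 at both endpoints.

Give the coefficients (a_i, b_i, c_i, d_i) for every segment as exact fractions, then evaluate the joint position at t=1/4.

  seg 0: a=-2 b=118/15 c=0 d=-28/15
  seg 1: a=4 b=34/15 c=-28/5 d=7/3
  seg 2: a=3 b=-29/15 c=7/5 d=-7/15
S(1/4) = -1/16

Δ: Δ0=6, Δ1=-1, Δ2=-1
row 1: diag=4, rhs=-42; c'=1/4, d'=-21/2
row 2: denom=4−1·1/4=15/4; d'=(0−1·-21/2)/(15/4)=14/5
back: M2=14/5
back: M1=-21/2−1/4·14/5=-56/5
M: M0=0, M1=-56/5, M2=14/5, M3=0
seg 0: a=-2, c=M0/2=0, d=(M1−M0)/(6·1)=-28/15, b=Δ0−h0·(2M0+M1)/6=118/15
seg 1: a=4, c=M1/2=-28/5, d=(M2−M1)/(6·1)=7/3, b=Δ1−h1·(2M1+M2)/6=34/15
seg 2: a=3, c=M2/2=7/5, d=(M3−M2)/(6·1)=-7/15, b=Δ2−h2·(2M2+M3)/6=-29/15
t_q=1/4 → seg 0, τ=1/4; S=-2+118/15·τ+0·τ²+-28/15·τ³=-1/16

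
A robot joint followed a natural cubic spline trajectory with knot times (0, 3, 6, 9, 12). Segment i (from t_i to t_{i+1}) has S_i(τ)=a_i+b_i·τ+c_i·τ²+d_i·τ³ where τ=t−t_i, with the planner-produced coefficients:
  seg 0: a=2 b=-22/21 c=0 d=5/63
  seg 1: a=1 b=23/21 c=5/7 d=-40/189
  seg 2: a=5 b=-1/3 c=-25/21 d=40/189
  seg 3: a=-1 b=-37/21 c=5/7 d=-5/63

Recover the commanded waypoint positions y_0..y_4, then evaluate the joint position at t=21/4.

y_0=2 y_1=1 y_2=5 y_3=-1 y_4=-2
S(21/4) = 523/112

y_0 = S_0(0) = a_0 = 2
y_1 = S_1(0) = a_1 = 1
y_2 = S_2(0) = a_2 = 5
y_3 = S_3(0) = a_3 = -1
y_4 = S_3(3) = -2
t_q=21/4 is in segment 1 (τ=9/4); S_1(τ)=523/112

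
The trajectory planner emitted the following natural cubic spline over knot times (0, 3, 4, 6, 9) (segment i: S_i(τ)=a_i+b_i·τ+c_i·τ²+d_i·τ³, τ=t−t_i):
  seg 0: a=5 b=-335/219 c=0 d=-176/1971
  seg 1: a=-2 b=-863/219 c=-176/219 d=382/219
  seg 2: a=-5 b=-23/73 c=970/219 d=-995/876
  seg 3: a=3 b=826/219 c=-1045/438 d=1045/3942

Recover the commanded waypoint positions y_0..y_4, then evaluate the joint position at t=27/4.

y_0 = S_0(0) = a_0 = 5
y_1 = S_1(0) = a_1 = -2
y_2 = S_2(0) = a_2 = -5
y_3 = S_3(0) = a_3 = 3
y_4 = S_3(3) = 0
t_q=27/4 is in segment 3 (τ=3/4); S_3(τ)=42969/9344

y_0=5 y_1=-2 y_2=-5 y_3=3 y_4=0
S(27/4) = 42969/9344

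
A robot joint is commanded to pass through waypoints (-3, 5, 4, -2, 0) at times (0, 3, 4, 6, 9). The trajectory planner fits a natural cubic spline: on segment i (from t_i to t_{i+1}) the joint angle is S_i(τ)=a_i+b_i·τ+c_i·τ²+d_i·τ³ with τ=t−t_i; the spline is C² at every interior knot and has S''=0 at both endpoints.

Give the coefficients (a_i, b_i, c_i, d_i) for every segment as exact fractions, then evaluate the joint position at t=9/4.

Δ: Δ0=8/3, Δ1=-1, Δ2=-3, Δ3=2/3
row 1: diag=8, rhs=-22; c'=1/8, d'=-11/4
row 2: denom=6−1·1/8=47/8; d'=(-12−1·-11/4)/(47/8)=-74/47
row 3: denom=10−2·16/47=438/47; d'=(22−2·-74/47)/(438/47)=197/73
back: M3=197/73
back: M2=-74/47−16/47·197/73=-182/73
back: M1=-11/4−1/8·-182/73=-178/73
M: M0=0, M1=-178/73, M2=-182/73, M3=197/73, M4=0
seg 0: a=-3, c=M0/2=0, d=(M1−M0)/(6·3)=-89/657, b=Δ0−h0·(2M0+M1)/6=851/219
seg 1: a=5, c=M1/2=-89/73, d=(M2−M1)/(6·1)=-2/219, b=Δ1−h1·(2M1+M2)/6=50/219
seg 2: a=4, c=M2/2=-91/73, d=(M3−M2)/(6·2)=379/876, b=Δ2−h2·(2M2+M3)/6=-490/219
seg 3: a=-2, c=M3/2=197/146, d=(M4−M3)/(6·3)=-197/1314, b=Δ3−h3·(2M3+M4)/6=-445/219
t_q=9/4 → seg 0, τ=9/4; S=-3+851/219·τ+0·τ²+-89/657·τ³=19623/4672

  seg 0: a=-3 b=851/219 c=0 d=-89/657
  seg 1: a=5 b=50/219 c=-89/73 d=-2/219
  seg 2: a=4 b=-490/219 c=-91/73 d=379/876
  seg 3: a=-2 b=-445/219 c=197/146 d=-197/1314
S(9/4) = 19623/4672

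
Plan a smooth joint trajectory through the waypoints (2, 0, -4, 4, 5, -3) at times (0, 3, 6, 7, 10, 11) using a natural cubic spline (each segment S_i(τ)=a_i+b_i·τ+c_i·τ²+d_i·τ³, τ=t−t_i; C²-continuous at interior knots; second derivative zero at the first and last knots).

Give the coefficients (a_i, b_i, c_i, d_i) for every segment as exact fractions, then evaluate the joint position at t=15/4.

Δ: Δ0=-2/3, Δ1=-4/3, Δ2=8, Δ3=1/3, Δ4=-8
row 1: diag=12, rhs=-4; c'=1/4, d'=-1/3
row 2: denom=8−3·1/4=29/4; d'=(56−3·-1/3)/(29/4)=228/29
row 3: denom=8−1·4/29=228/29; d'=(-46−1·228/29)/(228/29)=-781/114
row 4: denom=8−3·29/76=521/76; d'=(-50−3·-781/114)/(521/76)=-2238/521
back: M4=-2238/521
back: M3=-781/114−29/76·-2238/521=-8146/1563
back: M2=228/29−4/29·-8146/1563=13412/1563
back: M1=-1/3−1/4·13412/1563=-3874/1563
M: M0=0, M1=-3874/1563, M2=13412/1563, M3=-8146/1563, M4=-2238/521, M5=0
seg 0: a=2, c=M0/2=0, d=(M1−M0)/(6·3)=-1937/14067, b=Δ0−h0·(2M0+M1)/6=895/1563
seg 1: a=0, c=M1/2=-1937/1563, d=(M2−M1)/(6·3)=2881/4689, b=Δ1−h1·(2M1+M2)/6=-4916/1563
seg 2: a=-4, c=M2/2=6706/1563, d=(M3−M2)/(6·1)=-3593/1563, b=Δ2−h2·(2M2+M3)/6=9391/1563
seg 3: a=4, c=M3/2=-4073/1563, d=(M4−M3)/(6·3)=716/14067, b=Δ3−h3·(2M3+M4)/6=4008/521
seg 4: a=5, c=M4/2=-1119/521, d=(M5−M4)/(6·1)=373/521, b=Δ4−h4·(2M4+M5)/6=-3422/521
t_q=15/4 → seg 1, τ=3/4; S=0+-4916/1563·τ+-1937/1563·τ²+2881/4689·τ³=-93257/33344

  seg 0: a=2 b=895/1563 c=0 d=-1937/14067
  seg 1: a=0 b=-4916/1563 c=-1937/1563 d=2881/4689
  seg 2: a=-4 b=9391/1563 c=6706/1563 d=-3593/1563
  seg 3: a=4 b=4008/521 c=-4073/1563 d=716/14067
  seg 4: a=5 b=-3422/521 c=-1119/521 d=373/521
S(15/4) = -93257/33344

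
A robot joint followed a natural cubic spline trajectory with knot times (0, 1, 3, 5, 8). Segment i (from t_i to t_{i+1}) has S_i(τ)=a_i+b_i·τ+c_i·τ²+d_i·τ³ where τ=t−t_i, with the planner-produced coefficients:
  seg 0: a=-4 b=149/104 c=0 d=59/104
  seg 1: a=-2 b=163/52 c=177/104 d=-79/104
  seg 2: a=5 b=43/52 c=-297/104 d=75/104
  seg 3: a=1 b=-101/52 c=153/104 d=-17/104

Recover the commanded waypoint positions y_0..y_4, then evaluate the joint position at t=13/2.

y_0=-4 y_1=-2 y_2=5 y_3=1 y_4=4
S(13/2) = 703/832

y_0 = S_0(0) = a_0 = -4
y_1 = S_1(0) = a_1 = -2
y_2 = S_2(0) = a_2 = 5
y_3 = S_3(0) = a_3 = 1
y_4 = S_3(3) = 4
t_q=13/2 is in segment 3 (τ=3/2); S_3(τ)=703/832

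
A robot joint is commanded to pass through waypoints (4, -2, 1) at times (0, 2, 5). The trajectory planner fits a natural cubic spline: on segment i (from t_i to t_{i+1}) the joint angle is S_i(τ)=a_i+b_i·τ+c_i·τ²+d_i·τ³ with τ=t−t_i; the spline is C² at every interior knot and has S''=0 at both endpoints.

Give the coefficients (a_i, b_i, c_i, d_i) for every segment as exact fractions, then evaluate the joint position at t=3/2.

Δ: Δ0=-3, Δ1=1
row 1: diag=10, rhs=24; c'=3/10, d'=12/5
back: M1=12/5
M: M0=0, M1=12/5, M2=0
seg 0: a=4, c=M0/2=0, d=(M1−M0)/(6·2)=1/5, b=Δ0−h0·(2M0+M1)/6=-19/5
seg 1: a=-2, c=M1/2=6/5, d=(M2−M1)/(6·3)=-2/15, b=Δ1−h1·(2M1+M2)/6=-7/5
t_q=3/2 → seg 0, τ=3/2; S=4+-19/5·τ+0·τ²+1/5·τ³=-41/40

  seg 0: a=4 b=-19/5 c=0 d=1/5
  seg 1: a=-2 b=-7/5 c=6/5 d=-2/15
S(3/2) = -41/40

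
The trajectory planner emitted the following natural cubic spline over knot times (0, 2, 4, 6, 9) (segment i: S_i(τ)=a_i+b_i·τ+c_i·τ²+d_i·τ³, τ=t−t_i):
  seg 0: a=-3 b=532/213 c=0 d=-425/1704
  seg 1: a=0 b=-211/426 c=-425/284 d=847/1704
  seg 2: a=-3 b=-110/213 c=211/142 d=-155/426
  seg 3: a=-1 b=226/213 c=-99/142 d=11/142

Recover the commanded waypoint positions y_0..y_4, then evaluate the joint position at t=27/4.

y_0=-3 y_1=0 y_2=-3 y_3=-1 y_4=-2
S(27/4) = -5123/9088

y_0 = S_0(0) = a_0 = -3
y_1 = S_1(0) = a_1 = 0
y_2 = S_2(0) = a_2 = -3
y_3 = S_3(0) = a_3 = -1
y_4 = S_3(3) = -2
t_q=27/4 is in segment 3 (τ=3/4); S_3(τ)=-5123/9088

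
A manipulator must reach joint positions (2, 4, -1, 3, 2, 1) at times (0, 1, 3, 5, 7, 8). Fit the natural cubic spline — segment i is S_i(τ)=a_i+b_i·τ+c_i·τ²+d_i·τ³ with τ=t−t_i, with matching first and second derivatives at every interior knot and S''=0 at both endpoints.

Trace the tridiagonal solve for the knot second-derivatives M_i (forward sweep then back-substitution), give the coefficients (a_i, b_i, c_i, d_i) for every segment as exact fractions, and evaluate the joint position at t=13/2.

  seg 0: a=2 b=689/224 c=0 d=-241/224
  seg 1: a=4 b=-17/112 c=-723/224 d=115/112
  seg 2: a=-1 b=-83/112 c=657/224 d=-25/32
  seg 3: a=3 b=181/112 c=-393/224 d=39/112
  seg 4: a=2 b=-137/112 c=75/224 d=-25/224
S(13/2) = 297/112

Δ: Δ0=2, Δ1=-5/2, Δ2=2, Δ3=-1/2, Δ4=-1
row 1: diag=6, rhs=-27; c'=1/3, d'=-9/2
row 2: denom=8−2·1/3=22/3; d'=(27−2·-9/2)/(22/3)=54/11
row 3: denom=8−2·3/11=82/11; d'=(-15−2·54/11)/(82/11)=-273/82
row 4: denom=6−2·11/41=224/41; d'=(-3−2·-273/82)/(224/41)=75/112
back: M4=75/112
back: M3=-273/82−11/41·75/112=-393/112
back: M2=54/11−3/11·-393/112=657/112
back: M1=-9/2−1/3·657/112=-723/112
M: M0=0, M1=-723/112, M2=657/112, M3=-393/112, M4=75/112, M5=0
seg 0: a=2, c=M0/2=0, d=(M1−M0)/(6·1)=-241/224, b=Δ0−h0·(2M0+M1)/6=689/224
seg 1: a=4, c=M1/2=-723/224, d=(M2−M1)/(6·2)=115/112, b=Δ1−h1·(2M1+M2)/6=-17/112
seg 2: a=-1, c=M2/2=657/224, d=(M3−M2)/(6·2)=-25/32, b=Δ2−h2·(2M2+M3)/6=-83/112
seg 3: a=3, c=M3/2=-393/224, d=(M4−M3)/(6·2)=39/112, b=Δ3−h3·(2M3+M4)/6=181/112
seg 4: a=2, c=M4/2=75/224, d=(M5−M4)/(6·1)=-25/224, b=Δ4−h4·(2M4+M5)/6=-137/112
t_q=13/2 → seg 3, τ=3/2; S=3+181/112·τ+-393/224·τ²+39/112·τ³=297/112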